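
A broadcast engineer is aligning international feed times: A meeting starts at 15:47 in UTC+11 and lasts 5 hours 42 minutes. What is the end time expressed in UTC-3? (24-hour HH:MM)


Start: 15:47 in UTC+11
Step 1 - add duration:
  minutes: 47 + 42 = 89 (carry 1h)
  hours: 15 + 5 + 1 = 21
  end in UTC+11: 21:29
Step 2 - convert UTC+11 -> UTC-3:
  offset difference: -3 - (11) = -14 hours
  21 + (-14) = 7 -> mod 24 = 7
Result: 07:29 in UTC-3

07:29


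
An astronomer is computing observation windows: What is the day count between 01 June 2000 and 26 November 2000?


Start date: 2000-06-01
End date: 2000-11-26
Jun 2000: +30 days
Jul 2000: +31 days
Aug 2000: +31 days
... (3 more months)
Total: 178 days

178


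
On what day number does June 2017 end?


Month: June
Year: 2017
June is a 30-day month
Total: 30 days

30


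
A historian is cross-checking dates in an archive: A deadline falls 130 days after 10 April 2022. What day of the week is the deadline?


Start: 2022-04-10 (Sunday)
Step 1 - find target date: add 130 days
  2022-04-10 + 130 days = 2022-08-18
Step 2 - day of week:
  130 mod 7 = 4
  Sunday + 4 days -> Thursday
Result: Thursday (2022-08-18)

Thursday


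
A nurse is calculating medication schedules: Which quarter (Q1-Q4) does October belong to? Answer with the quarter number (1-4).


Month: October (month 10)
Q1: January-March (months 1-3)
Q2: April-June (months 4-6)
Q3: July-September (months 7-9)
Q4: October-December (months 10-12)
Month 10 falls in Q4

4


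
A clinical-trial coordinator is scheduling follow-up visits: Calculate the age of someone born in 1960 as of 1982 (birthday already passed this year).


Birth year: 1960
Current year: 1982
Age = current year - birth year
Age = 1982 - 1960 = 22

22


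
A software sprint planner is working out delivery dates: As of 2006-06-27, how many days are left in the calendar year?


Start: June 27, 2006
End: December 31, 2006
Days left in June: 3
July: 31
August: 31
September: 30
October: 31
... plus remaining months
Sum of remaining months: 184
Total: 3 + 184 = 187

187


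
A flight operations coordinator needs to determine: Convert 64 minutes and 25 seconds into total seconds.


Minutes: 64
Seconds: 25
Convert minutes to seconds: 64 x 60 = 3840
Add remaining seconds: 3840 + 25 = 3865

3865


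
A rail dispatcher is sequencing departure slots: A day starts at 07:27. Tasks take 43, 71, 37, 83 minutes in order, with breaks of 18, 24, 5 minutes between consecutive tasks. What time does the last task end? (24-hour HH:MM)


Start: 07:27 = 447 min from midnight
  after task 1 (43 min): 08:10
  after break (18 min): 08:28
  after task 2 (71 min): 09:39
  after break (24 min): 10:03
  after task 3 (37 min): 10:40
  after break (5 min): 10:45
  after task 4 (83 min): 12:08
Total elapsed: 281 minutes
End time: 12:08

12:08


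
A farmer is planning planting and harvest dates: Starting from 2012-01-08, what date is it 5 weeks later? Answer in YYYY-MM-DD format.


Start: 2012-01-08
Weeks to add: 5
Convert to days: 5 x 7 = 35 days
Add 35 days to 2012-01-08
Result: 2012-02-12

2012-02-12


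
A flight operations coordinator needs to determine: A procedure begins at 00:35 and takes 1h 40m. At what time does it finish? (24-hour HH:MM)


Start time: 00:35
Adding: 1 hours 40 minutes
Minutes: 35 + 40 = 75
Minute overflow: 75 >= 60, so carry 1 hour, minutes = 15
Hours: 0 + 1 + 1 = 2
Result: 02:15

02:15


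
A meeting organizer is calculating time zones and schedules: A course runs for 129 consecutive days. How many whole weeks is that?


Total days: 129
Days per week: 7
Division: 129 / 7 = 18 remainder 3
Complete weeks: 18
Remaining days: 3

18


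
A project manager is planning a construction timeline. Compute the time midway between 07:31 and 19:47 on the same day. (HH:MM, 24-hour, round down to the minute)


Start time: 07:31 = 451 minutes from midnight
End time: 19:47 = 1187 minutes from midnight
Sum: 451 + 1187 = 1638
Midpoint: 1638 / 2 = 819 minutes
Convert: 819 / 60 = 13 hours, 39 minutes
Result: 13:39

13:39


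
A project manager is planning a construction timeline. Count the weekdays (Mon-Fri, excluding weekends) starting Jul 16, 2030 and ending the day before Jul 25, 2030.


Start: 2030-07-16 (Tuesday)
End (exclusive): 2030-07-25 (Thursday)
Total calendar days: 9
Full weeks: 9 // 7 = 1 -> 5 weekdays
Remaining 2 days starting on Tuesday:
  Tue(w), Wed(w) -> 2 weekdays
Total business days: 5 + 2 = 7

7


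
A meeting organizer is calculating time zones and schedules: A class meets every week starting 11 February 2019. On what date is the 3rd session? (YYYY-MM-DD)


First occurrence: 2019-02-11 (occurrence 1)
Each occurrence is 7 days after the previous.
Occurrence 3 is 2 weeks after the first.
2 weeks = 14 days
2019-02-11 + 14 days = 2019-02-25

2019-02-25


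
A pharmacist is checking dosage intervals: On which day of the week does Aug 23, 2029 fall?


Date: 2029-08-23
January 1, 2029 is a Monday
Day of year: 235
Offset from Jan 1: 234 days
234 mod 7 = 3
Result: Thursday

Thursday


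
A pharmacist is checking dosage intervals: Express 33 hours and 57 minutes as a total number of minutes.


Hours: 33
Extra minutes: 57
Minutes per hour: 60
Hours to minutes: 33 x 60 = 1980
Total: 1980 + 57 = 2037

2037


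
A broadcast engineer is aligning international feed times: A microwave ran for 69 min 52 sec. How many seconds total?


Minutes: 69
Extra seconds: 52
Seconds per minute: 60
Minutes to seconds: 69 x 60 = 4140
Total: 4140 + 52 = 4192

4192


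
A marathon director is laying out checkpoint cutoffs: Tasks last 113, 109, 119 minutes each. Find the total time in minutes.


Durations: 113, 109, 119
Running sum: 113
+ 109 = 222
+ 119 = 341
Total duration: 341 minutes
That is 5 hours and 41 minutes

341


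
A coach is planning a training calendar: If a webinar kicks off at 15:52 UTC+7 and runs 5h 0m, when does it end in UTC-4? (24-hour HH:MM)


Start: 15:52 in UTC+7
Step 1 - add duration:
  minutes: 52 + 0 = 52
  hours: 15 + 5 + 0 = 20
  end in UTC+7: 20:52
Step 2 - convert UTC+7 -> UTC-4:
  offset difference: -4 - (7) = -11 hours
  20 + (-11) = 9 -> mod 24 = 9
Result: 09:52 in UTC-4

09:52


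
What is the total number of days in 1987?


Year: 1987
Check leap year rules:
Divisible by 4? No
1987 is not a leap year
Days: 365

365


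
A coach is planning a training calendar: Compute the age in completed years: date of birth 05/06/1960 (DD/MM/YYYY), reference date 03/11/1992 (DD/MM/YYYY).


Birth: 1960-06-05
Reference: 1992-11-03
Year difference: 1992 - 1960 = 32
Has birthday (06-05) occurred by 11-03? Yes
Age in full years: 32

32


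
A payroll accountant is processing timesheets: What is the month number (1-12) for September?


Calendar month order:
8. August
9. September <--
10. October
September is month number 9

9


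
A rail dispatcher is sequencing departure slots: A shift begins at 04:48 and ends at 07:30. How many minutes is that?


Start time: 04:48 = 288 minutes from midnight
End time: 07:30 = 450 minutes from midnight
Difference: 450 - 288 = 162 minutes
That is 2 hours and 42 minutes

162


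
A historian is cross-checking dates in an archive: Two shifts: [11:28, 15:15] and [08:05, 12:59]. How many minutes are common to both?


Interval A: [688, 915] minutes from midnight
Interval B: [485, 779] minutes from midnight
Overlap start = max(688, 485) = 688
Overlap end = min(915, 779) = 779
Overlap = 779 - 688 = 91 minutes

91


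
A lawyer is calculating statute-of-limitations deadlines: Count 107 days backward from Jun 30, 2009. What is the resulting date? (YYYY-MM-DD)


Start: 2009-06-30
Subtracting 107 days
Days already passed in June: 30
After going back through June: 77 more days to subtract
May 2009: 31 days, 46 remaining
April 2009: 30 days, 16 remaining
March 2009 has 31 days, need 16
Result: 2009-03-15

2009-03-15


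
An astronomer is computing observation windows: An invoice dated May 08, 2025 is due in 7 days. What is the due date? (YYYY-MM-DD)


Start: 2025-05-08
Adding 7 days
Days remaining in May: 23
Result: 2025-05-15

2025-05-15


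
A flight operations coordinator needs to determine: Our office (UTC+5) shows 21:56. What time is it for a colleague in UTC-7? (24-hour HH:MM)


Local time: 21:56 at UTC+5 (offset 5h)
Target zone: UTC-7 (offset -7h)
Difference: -7 - (5) = -12 hours
Calculation: 21 + (-12) = 9
Result: 09:56

09:56


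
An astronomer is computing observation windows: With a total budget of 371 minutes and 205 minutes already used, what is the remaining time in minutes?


Total budget: 371 minutes
Time used: 205 minutes
Remaining: 371 - 205 = 166 minutes
Percent used: 55.3%
Percent remaining: 44.7%

166


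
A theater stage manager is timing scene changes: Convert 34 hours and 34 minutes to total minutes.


Hours: 34
Minutes: 34
Convert hours to minutes: 34 x 60 = 2040
Add remaining minutes: 2040 + 34 = 2074

2074


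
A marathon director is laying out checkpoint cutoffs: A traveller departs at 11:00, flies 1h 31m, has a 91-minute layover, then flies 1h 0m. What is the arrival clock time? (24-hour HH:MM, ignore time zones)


Depart: 11:00
Leg 1: +91 min -> 12:31
Layover: +91 min -> 14:02
Leg 2: +60 min -> 15:02
Total travel: 242 minutes = 4h 2m
Arrival: 15:02

15:02


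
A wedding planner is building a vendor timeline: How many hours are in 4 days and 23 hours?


Days: 4
Extra hours: 23
Hours per day: 24
Days to hours: 4 x 24 = 96
Total: 96 + 23 = 119

119


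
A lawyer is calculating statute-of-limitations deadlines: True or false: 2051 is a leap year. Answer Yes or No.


Year: 2051
Divisible by 4? 2051 / 4 = 512.75 -> No
Not divisible by 4, so NOT a leap year

No


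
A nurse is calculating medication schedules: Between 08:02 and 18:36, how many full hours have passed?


Start: 08:02
End: 18:36
Hour difference: 18 - 8 = 10 hours
Minute difference: 36 - 2 = 34 minutes
Total minutes: 634
Complete hours: 634 / 60 = 10 (remainder 34)

10


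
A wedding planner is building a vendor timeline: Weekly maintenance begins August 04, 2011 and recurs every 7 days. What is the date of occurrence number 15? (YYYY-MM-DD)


First occurrence: 2011-08-04 (occurrence 1)
Each occurrence is 7 days after the previous.
Occurrence 15 is 14 weeks after the first.
14 weeks = 98 days
2011-08-04 + 98 days = 2011-11-10

2011-11-10


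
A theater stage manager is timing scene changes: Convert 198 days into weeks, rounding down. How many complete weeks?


Total days: 198
Days per week: 7
Division: 198 / 7 = 28 remainder 2
Complete weeks: 28
Remaining days: 2

28


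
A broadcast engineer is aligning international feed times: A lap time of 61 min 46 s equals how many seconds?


Minutes: 61
Seconds: 46
Convert minutes to seconds: 61 x 60 = 3660
Add remaining seconds: 3660 + 46 = 3706

3706


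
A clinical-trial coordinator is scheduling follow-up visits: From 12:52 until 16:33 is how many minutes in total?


Start time: 12:52 = 772 minutes from midnight
End time: 16:33 = 993 minutes from midnight
Difference: 993 - 772 = 221 minutes
That is 3 hours and 41 minutes

221


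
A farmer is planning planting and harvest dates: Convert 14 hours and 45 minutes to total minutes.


Hours: 14
Minutes: 45
Convert hours to minutes: 14 x 60 = 840
Add remaining minutes: 840 + 45 = 885

885


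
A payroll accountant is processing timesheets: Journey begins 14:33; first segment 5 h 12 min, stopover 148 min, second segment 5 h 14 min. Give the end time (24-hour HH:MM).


Depart: 14:33
Leg 1: +312 min -> 19:45
Layover: +148 min -> 22:13
Leg 2: +314 min -> 03:27
Total travel: 774 minutes = 12h 54m
Arrival: 03:27

03:27


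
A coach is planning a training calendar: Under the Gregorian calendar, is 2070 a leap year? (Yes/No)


Year: 2070
Divisible by 4? 2070 / 4 = 517.5 -> No
Not divisible by 4, so NOT a leap year

No


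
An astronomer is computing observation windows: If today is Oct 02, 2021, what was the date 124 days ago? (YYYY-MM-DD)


Start: 2021-10-02
Subtracting 124 days
Days already passed in October: 2
After going back through October: 122 more days to subtract
September 2021: 30 days, 92 remaining
August 2021: 31 days, 61 remaining
July 2021: 31 days, 30 remaining
June 2021 has 30 days, need 30
Result: 2021-05-31

2021-05-31


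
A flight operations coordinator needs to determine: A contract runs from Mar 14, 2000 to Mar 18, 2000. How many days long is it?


Start date: 2000-03-14
End date: 2000-03-18
Mar 2000: +4 days
Total: 4 days

4


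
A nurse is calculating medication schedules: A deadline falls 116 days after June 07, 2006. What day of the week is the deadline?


Start: 2006-06-07 (Wednesday)
Step 1 - find target date: add 116 days
  2006-06-07 + 116 days = 2006-10-01
Step 2 - day of week:
  116 mod 7 = 4
  Wednesday + 4 days -> Sunday
Result: Sunday (2006-10-01)

Sunday


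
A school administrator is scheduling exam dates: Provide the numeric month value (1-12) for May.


Calendar month order:
4. April
5. May <--
6. June
May is month number 5

5


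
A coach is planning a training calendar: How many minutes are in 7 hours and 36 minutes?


Hours: 7
Extra minutes: 36
Minutes per hour: 60
Hours to minutes: 7 x 60 = 420
Total: 420 + 36 = 456

456


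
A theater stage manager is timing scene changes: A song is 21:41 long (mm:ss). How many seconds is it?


Minutes: 21
Extra seconds: 41
Seconds per minute: 60
Minutes to seconds: 21 x 60 = 1260
Total: 1260 + 41 = 1301

1301


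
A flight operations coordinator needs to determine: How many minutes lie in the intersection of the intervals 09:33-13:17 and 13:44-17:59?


Interval A: [573, 797] minutes from midnight
Interval B: [824, 1079] minutes from midnight
Overlap start = max(573, 824) = 824
Overlap end = min(797, 1079) = 797
End <= start, so the intervals do not overlap: 0 minutes

0


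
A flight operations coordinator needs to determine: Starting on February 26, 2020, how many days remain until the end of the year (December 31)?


Start: February 26, 2020
End: December 31, 2020
Days left in February: 3
March: 31
April: 30
May: 31
June: 30
... plus remaining months
Sum of remaining months: 306
Total: 3 + 306 = 309

309


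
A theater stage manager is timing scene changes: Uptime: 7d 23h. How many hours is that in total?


Days: 7
Extra hours: 23
Hours per day: 24
Days to hours: 7 x 24 = 168
Total: 168 + 23 = 191

191


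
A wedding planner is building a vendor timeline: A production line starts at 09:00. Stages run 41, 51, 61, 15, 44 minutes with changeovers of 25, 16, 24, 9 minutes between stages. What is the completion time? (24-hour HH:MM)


Start: 09:00 = 540 min from midnight
  after task 1 (41 min): 09:41
  after break (25 min): 10:06
  after task 2 (51 min): 10:57
  after break (16 min): 11:13
  after task 3 (61 min): 12:14
  after break (24 min): 12:38
  after task 4 (15 min): 12:53
  after break (9 min): 13:02
  after task 5 (44 min): 13:46
Total elapsed: 286 minutes
End time: 13:46

13:46


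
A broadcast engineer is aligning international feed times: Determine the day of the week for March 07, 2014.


Date: 2014-03-07
January 1, 2014 is a Wednesday
Day of year: 66
Offset from Jan 1: 65 days
65 mod 7 = 2
Result: Friday

Friday


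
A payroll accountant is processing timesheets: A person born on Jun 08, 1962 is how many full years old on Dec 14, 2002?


Birth: 1962-06-08
Reference: 2002-12-14
Year difference: 2002 - 1962 = 40
Has birthday (06-08) occurred by 12-14? Yes
Age in full years: 40

40


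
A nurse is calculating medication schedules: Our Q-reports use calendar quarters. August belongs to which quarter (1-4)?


Month: August (month 8)
Q1: January-March (months 1-3)
Q2: April-June (months 4-6)
Q3: July-September (months 7-9)
Q4: October-December (months 10-12)
Month 8 falls in Q3

3


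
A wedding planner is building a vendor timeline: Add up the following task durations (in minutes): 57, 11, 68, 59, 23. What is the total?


Durations: 57, 11, 68, 59, 23
Running sum: 57
+ 11 = 68
+ 68 = 136
+ 59 = 195
+ 23 = 218
Total duration: 218 minutes
That is 3 hours and 38 minutes

218


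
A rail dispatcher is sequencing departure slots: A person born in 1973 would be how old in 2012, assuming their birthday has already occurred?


Birth year: 1973
Current year: 2012
Age = current year - birth year
Age = 2012 - 1973 = 39

39


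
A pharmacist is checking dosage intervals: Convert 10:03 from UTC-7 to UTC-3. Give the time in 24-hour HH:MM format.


Local time: 10:03 at UTC-7 (offset -7h)
Target zone: UTC-3 (offset -3h)
Difference: -3 - (-7) = 4 hours
Calculation: 10 + (4) = 14
Result: 14:03

14:03


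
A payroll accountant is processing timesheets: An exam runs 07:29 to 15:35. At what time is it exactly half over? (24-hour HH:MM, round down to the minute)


Start time: 07:29 = 449 minutes from midnight
End time: 15:35 = 935 minutes from midnight
Sum: 449 + 935 = 1384
Midpoint: 1384 / 2 = 692 minutes
Convert: 692 / 60 = 11 hours, 32 minutes
Result: 11:32

11:32


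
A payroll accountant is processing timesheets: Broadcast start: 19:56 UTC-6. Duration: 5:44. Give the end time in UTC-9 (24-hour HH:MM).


Start: 19:56 in UTC-6
Step 1 - add duration:
  minutes: 56 + 44 = 100 (carry 1h)
  hours: 19 + 5 + 1 = 25
  end in UTC-6: 01:40
Step 2 - convert UTC-6 -> UTC-9:
  offset difference: -9 - (-6) = -3 hours
  1 + (-3) = -2 -> mod 24 = 22
Result: 22:40 in UTC-9

22:40


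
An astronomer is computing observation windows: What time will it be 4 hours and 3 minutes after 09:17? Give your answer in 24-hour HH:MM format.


Start time: 09:17
Adding: 4 hours 3 minutes
Minutes: 17 + 3 = 20
Hours: 9 + 4 + 0 = 13
Result: 13:20

13:20


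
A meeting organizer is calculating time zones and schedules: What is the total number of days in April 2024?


Month: April
Year: 2024
April is a 30-day month
Total: 30 days

30


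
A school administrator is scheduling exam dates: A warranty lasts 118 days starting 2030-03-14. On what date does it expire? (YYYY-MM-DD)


Start: 2030-03-14
Adding 118 days
Days remaining in March: 17
After March: 101 days still to add
April 2030: 30 days, 71 remaining
May 2030: 31 days, 40 remaining
June 2030: 30 days, 10 remaining
July 2030 has 31 days, need 10
Result: 2030-07-10

2030-07-10


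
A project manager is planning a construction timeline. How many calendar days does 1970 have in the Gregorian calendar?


Year: 1970
Check leap year rules:
Divisible by 4? No
1970 is not a leap year
Days: 365

365


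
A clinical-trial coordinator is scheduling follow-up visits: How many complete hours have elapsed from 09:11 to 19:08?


Start: 09:11
End: 19:08
Hour difference: 19 - 9 = 10 hours
Minute difference: 8 - 11 = -3 minutes
Total minutes: 597
Complete hours: 597 / 60 = 9 (remainder 57)

9


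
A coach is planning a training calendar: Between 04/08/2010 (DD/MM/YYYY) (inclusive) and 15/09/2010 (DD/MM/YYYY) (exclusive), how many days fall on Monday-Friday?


Start: 2010-08-04 (Wednesday)
End (exclusive): 2010-09-15 (Wednesday)
Total calendar days: 42
Full weeks: 42 // 7 = 6 -> 30 weekdays
Remaining 0 days starting on Wednesday:
Total business days: 30 + 0 = 30

30


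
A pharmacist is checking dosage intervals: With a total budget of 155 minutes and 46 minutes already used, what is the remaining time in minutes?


Total budget: 155 minutes
Time used: 46 minutes
Remaining: 155 - 46 = 109 minutes
Percent used: 29.7%
Percent remaining: 70.3%

109


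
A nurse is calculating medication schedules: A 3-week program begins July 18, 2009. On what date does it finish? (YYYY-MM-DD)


Start: 2009-07-18
Weeks to add: 3
Convert to days: 3 x 7 = 21 days
Add 21 days to 2009-07-18
Result: 2009-08-08

2009-08-08


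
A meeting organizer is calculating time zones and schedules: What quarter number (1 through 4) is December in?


Month: December (month 12)
Q1: January-March (months 1-3)
Q2: April-June (months 4-6)
Q3: July-September (months 7-9)
Q4: October-December (months 10-12)
Month 12 falls in Q4

4


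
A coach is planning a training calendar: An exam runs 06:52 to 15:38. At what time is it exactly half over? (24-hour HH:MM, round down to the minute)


Start time: 06:52 = 412 minutes from midnight
End time: 15:38 = 938 minutes from midnight
Sum: 412 + 938 = 1350
Midpoint: 1350 / 2 = 675 minutes
Convert: 675 / 60 = 11 hours, 15 minutes
Result: 11:15

11:15


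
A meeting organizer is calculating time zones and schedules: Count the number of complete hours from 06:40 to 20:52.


Start: 06:40
End: 20:52
Hour difference: 20 - 6 = 14 hours
Minute difference: 52 - 40 = 12 minutes
Total minutes: 852
Complete hours: 852 / 60 = 14 (remainder 12)

14


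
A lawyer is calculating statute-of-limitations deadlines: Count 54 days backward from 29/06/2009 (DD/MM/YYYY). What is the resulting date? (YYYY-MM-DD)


Start: 2009-06-29
Subtracting 54 days
Days already passed in June: 29
After going back through June: 25 more days to subtract
May 2009 has 31 days, need 25
Result: 2009-05-06

2009-05-06


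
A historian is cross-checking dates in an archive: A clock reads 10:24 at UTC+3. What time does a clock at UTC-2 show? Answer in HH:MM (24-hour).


Local time: 10:24 at UTC+3 (offset 3h)
Target zone: UTC-2 (offset -2h)
Difference: -2 - (3) = -5 hours
Calculation: 10 + (-5) = 5
Result: 05:24

05:24


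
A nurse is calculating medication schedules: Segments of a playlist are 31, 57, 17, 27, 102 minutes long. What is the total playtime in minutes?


Durations: 31, 57, 17, 27, 102
Running sum: 31
+ 57 = 88
+ 17 = 105
+ 27 = 132
+ 102 = 234
Total duration: 234 minutes
That is 3 hours and 54 minutes

234


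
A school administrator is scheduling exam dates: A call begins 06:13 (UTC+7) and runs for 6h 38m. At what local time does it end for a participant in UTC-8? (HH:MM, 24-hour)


Start: 06:13 in UTC+7
Step 1 - add duration:
  minutes: 13 + 38 = 51
  hours: 6 + 6 + 0 = 12
  end in UTC+7: 12:51
Step 2 - convert UTC+7 -> UTC-8:
  offset difference: -8 - (7) = -15 hours
  12 + (-15) = -3 -> mod 24 = 21
Result: 21:51 in UTC-8

21:51


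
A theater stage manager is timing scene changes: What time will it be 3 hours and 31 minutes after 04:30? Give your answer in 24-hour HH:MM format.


Start time: 04:30
Adding: 3 hours 31 minutes
Minutes: 30 + 31 = 61
Minute overflow: 61 >= 60, so carry 1 hour, minutes = 1
Hours: 4 + 3 + 1 = 8
Result: 08:01

08:01


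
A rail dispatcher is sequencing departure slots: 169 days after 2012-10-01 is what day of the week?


Start: 2012-10-01 (Monday)
Step 1 - find target date: add 169 days
  2012-10-01 + 169 days = 2013-03-19
Step 2 - day of week:
  169 mod 7 = 1
  Monday + 1 days -> Tuesday
Result: Tuesday (2013-03-19)

Tuesday


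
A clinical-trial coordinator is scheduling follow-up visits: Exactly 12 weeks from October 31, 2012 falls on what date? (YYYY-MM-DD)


Start: 2012-10-31
Weeks to add: 12
Convert to days: 12 x 7 = 84 days
Add 84 days to 2012-10-31
Result: 2013-01-23

2013-01-23


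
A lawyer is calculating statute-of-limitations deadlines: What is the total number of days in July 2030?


Month: July
Year: 2030
July is a 31-day month
Total: 31 days

31


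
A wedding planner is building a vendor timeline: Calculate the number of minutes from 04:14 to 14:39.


Start time: 04:14 = 254 minutes from midnight
End time: 14:39 = 879 minutes from midnight
Difference: 879 - 254 = 625 minutes
That is 10 hours and 25 minutes

625


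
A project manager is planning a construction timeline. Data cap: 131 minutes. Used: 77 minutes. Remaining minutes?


Total budget: 131 minutes
Time used: 77 minutes
Remaining: 131 - 77 = 54 minutes
Percent used: 58.8%
Percent remaining: 41.2%

54


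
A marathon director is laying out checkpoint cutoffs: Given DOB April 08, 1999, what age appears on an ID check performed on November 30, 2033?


Birth: 1999-04-08
Reference: 2033-11-30
Year difference: 2033 - 1999 = 34
Has birthday (04-08) occurred by 11-30? Yes
Age in full years: 34

34


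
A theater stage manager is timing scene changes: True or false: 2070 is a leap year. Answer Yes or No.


Year: 2070
Divisible by 4? 2070 / 4 = 517.5 -> No
Not divisible by 4, so NOT a leap year

No


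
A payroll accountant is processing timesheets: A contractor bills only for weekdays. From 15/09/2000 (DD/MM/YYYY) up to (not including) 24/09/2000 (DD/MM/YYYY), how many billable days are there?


Start: 2000-09-15 (Friday)
End (exclusive): 2000-09-24 (Sunday)
Total calendar days: 9
Full weeks: 9 // 7 = 1 -> 5 weekdays
Remaining 2 days starting on Friday:
  Fri(w), Sat(-) -> 1 weekdays
Total business days: 5 + 1 = 6

6


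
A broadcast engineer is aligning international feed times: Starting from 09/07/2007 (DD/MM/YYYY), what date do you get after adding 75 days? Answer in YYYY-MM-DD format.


Start: 2007-07-09
Adding 75 days
Days remaining in July: 22
After July: 53 days still to add
August 2007: 31 days, 22 remaining
September 2007 has 30 days, need 22
Result: 2007-09-22

2007-09-22


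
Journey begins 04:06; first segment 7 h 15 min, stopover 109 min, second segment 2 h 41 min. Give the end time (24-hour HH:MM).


Depart: 04:06
Leg 1: +435 min -> 11:21
Layover: +109 min -> 13:10
Leg 2: +161 min -> 15:51
Total travel: 705 minutes = 11h 45m
Arrival: 15:51

15:51


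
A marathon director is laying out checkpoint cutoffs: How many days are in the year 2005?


Year: 2005
Check leap year rules:
Divisible by 4? No
2005 is not a leap year
Days: 365

365


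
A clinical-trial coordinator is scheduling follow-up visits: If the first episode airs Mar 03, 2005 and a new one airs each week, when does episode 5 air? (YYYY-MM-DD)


First occurrence: 2005-03-03 (occurrence 1)
Each occurrence is 7 days after the previous.
Occurrence 5 is 4 weeks after the first.
4 weeks = 28 days
2005-03-03 + 28 days = 2005-03-31

2005-03-31


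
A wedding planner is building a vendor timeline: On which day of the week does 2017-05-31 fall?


Date: 2017-05-31
January 1, 2017 is a Sunday
Day of year: 151
Offset from Jan 1: 150 days
150 mod 7 = 3
Result: Wednesday

Wednesday


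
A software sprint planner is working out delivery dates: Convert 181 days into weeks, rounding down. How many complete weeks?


Total days: 181
Days per week: 7
Division: 181 / 7 = 25 remainder 6
Complete weeks: 25
Remaining days: 6

25


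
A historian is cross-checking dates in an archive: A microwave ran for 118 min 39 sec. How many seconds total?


Minutes: 118
Extra seconds: 39
Seconds per minute: 60
Minutes to seconds: 118 x 60 = 7080
Total: 7080 + 39 = 7119

7119


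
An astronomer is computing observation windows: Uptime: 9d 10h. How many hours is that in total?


Days: 9
Extra hours: 10
Hours per day: 24
Days to hours: 9 x 24 = 216
Total: 216 + 10 = 226

226


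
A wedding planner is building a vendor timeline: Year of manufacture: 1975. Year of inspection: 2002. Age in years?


Birth year: 1975
Current year: 2002
Age = current year - birth year
Age = 2002 - 1975 = 27

27


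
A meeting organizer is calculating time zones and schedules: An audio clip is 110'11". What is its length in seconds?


Minutes: 110
Seconds: 11
Convert minutes to seconds: 110 x 60 = 6600
Add remaining seconds: 6600 + 11 = 6611

6611


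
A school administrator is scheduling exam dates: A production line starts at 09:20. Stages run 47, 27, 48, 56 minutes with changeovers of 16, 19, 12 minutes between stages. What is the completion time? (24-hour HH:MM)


Start: 09:20 = 560 min from midnight
  after task 1 (47 min): 10:07
  after break (16 min): 10:23
  after task 2 (27 min): 10:50
  after break (19 min): 11:09
  after task 3 (48 min): 11:57
  after break (12 min): 12:09
  after task 4 (56 min): 13:05
Total elapsed: 225 minutes
End time: 13:05

13:05


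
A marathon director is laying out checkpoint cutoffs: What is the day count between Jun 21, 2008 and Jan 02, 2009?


Start date: 2008-06-21
End date: 2009-01-02
Jun 2008: +10 days
Jul 2008: +31 days
Aug 2008: +31 days
... (5 more months)
Total: 195 days

195


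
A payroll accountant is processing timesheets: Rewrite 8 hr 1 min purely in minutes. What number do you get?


Hours: 8
Extra minutes: 1
Minutes per hour: 60
Hours to minutes: 8 x 60 = 480
Total: 480 + 1 = 481

481


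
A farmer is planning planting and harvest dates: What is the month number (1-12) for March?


Calendar month order:
2. February
3. March <--
4. April
March is month number 3

3


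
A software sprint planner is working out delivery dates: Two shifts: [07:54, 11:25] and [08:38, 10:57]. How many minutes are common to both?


Interval A: [474, 685] minutes from midnight
Interval B: [518, 657] minutes from midnight
Overlap start = max(474, 518) = 518
Overlap end = min(685, 657) = 657
Overlap = 657 - 518 = 139 minutes

139


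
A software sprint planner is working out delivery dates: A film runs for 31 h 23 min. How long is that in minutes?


Hours: 31
Minutes: 23
Convert hours to minutes: 31 x 60 = 1860
Add remaining minutes: 1860 + 23 = 1883

1883


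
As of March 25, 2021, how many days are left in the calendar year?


Start: March 25, 2021
End: December 31, 2021
Days left in March: 6
April: 30
May: 31
June: 30
July: 31
... plus remaining months
Sum of remaining months: 275
Total: 6 + 275 = 281

281


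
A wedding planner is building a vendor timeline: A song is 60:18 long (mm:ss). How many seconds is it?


Minutes: 60
Extra seconds: 18
Seconds per minute: 60
Minutes to seconds: 60 x 60 = 3600
Total: 3600 + 18 = 3618

3618


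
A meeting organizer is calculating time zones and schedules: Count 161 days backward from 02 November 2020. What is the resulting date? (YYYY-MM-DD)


Start: 2020-11-02
Subtracting 161 days
Days already passed in November: 2
After going back through November: 159 more days to subtract
October 2020: 31 days, 128 remaining
September 2020: 30 days, 98 remaining
August 2020: 31 days, 67 remaining
July 2020: 31 days, 36 remaining
Result: 2020-05-25

2020-05-25


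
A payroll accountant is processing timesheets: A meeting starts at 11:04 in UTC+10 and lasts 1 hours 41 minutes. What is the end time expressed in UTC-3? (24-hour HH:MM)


Start: 11:04 in UTC+10
Step 1 - add duration:
  minutes: 4 + 41 = 45
  hours: 11 + 1 + 0 = 12
  end in UTC+10: 12:45
Step 2 - convert UTC+10 -> UTC-3:
  offset difference: -3 - (10) = -13 hours
  12 + (-13) = -1 -> mod 24 = 23
Result: 23:45 in UTC-3

23:45


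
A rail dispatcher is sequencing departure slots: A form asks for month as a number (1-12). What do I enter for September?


Calendar month order:
8. August
9. September <--
10. October
September is month number 9

9


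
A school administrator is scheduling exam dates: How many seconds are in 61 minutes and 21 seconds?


Minutes: 61
Seconds: 21
Convert minutes to seconds: 61 x 60 = 3660
Add remaining seconds: 3660 + 21 = 3681

3681


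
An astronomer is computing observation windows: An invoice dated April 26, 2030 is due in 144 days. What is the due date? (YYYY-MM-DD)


Start: 2030-04-26
Adding 144 days
Days remaining in April: 4
After April: 140 days still to add
May 2030: 31 days, 109 remaining
June 2030: 30 days, 79 remaining
July 2030: 31 days, 48 remaining
August 2030: 31 days, 17 remaining
Result: 2030-09-17

2030-09-17


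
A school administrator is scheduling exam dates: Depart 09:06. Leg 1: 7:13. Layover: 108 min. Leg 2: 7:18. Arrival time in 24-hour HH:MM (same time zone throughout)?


Depart: 09:06
Leg 1: +433 min -> 16:19
Layover: +108 min -> 18:07
Leg 2: +438 min -> 01:25
Total travel: 979 minutes = 16h 19m
Arrival: 01:25

01:25


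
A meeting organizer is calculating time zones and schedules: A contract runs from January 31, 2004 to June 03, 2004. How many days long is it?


Start date: 2004-01-31
End date: 2004-06-03
Jan 2004: +1 days
Feb 2004: +29 days
Mar 2004: +31 days
... (3 more months)
Total: 124 days

124


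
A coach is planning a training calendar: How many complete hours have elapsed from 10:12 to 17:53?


Start: 10:12
End: 17:53
Hour difference: 17 - 10 = 7 hours
Minute difference: 53 - 12 = 41 minutes
Total minutes: 461
Complete hours: 461 / 60 = 7 (remainder 41)

7


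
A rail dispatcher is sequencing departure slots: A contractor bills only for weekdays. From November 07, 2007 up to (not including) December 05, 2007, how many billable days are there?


Start: 2007-11-07 (Wednesday)
End (exclusive): 2007-12-05 (Wednesday)
Total calendar days: 28
Full weeks: 28 // 7 = 4 -> 20 weekdays
Remaining 0 days starting on Wednesday:
Total business days: 20 + 0 = 20

20


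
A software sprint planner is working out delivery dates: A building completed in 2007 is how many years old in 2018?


Birth year: 2007
Current year: 2018
Age = current year - birth year
Age = 2018 - 2007 = 11

11


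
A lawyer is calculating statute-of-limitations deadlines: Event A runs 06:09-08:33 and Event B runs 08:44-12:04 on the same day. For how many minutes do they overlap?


Interval A: [369, 513] minutes from midnight
Interval B: [524, 724] minutes from midnight
Overlap start = max(369, 524) = 524
Overlap end = min(513, 724) = 513
End <= start, so the intervals do not overlap: 0 minutes

0


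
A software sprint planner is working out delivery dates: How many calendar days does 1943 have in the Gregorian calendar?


Year: 1943
Check leap year rules:
Divisible by 4? No
1943 is not a leap year
Days: 365

365


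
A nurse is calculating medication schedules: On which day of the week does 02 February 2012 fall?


Date: 2012-02-02
January 1, 2012 is a Sunday
Day of year: 33
Offset from Jan 1: 32 days
32 mod 7 = 4
Result: Thursday

Thursday


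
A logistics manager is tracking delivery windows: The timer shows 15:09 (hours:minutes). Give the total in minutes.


Hours: 15
Minutes: 9
Convert hours to minutes: 15 x 60 = 900
Add remaining minutes: 900 + 9 = 909

909


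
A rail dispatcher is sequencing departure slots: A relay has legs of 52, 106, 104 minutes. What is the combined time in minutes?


Durations: 52, 106, 104
Running sum: 52
+ 106 = 158
+ 104 = 262
Total duration: 262 minutes
That is 4 hours and 22 minutes

262


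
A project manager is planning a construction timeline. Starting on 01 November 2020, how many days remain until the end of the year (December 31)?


Start: November 01, 2020
End: December 31, 2020
Days left in November: 29
December: 31
Sum of remaining months: 31
Total: 29 + 31 = 60

60


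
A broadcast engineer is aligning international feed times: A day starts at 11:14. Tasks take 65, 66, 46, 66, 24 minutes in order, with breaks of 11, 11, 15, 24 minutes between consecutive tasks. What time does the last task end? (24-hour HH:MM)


Start: 11:14 = 674 min from midnight
  after task 1 (65 min): 12:19
  after break (11 min): 12:30
  after task 2 (66 min): 13:36
  after break (11 min): 13:47
  after task 3 (46 min): 14:33
  after break (15 min): 14:48
  after task 4 (66 min): 15:54
  after break (24 min): 16:18
  after task 5 (24 min): 16:42
Total elapsed: 328 minutes
End time: 16:42

16:42


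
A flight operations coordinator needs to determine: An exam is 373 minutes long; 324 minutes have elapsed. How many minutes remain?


Total budget: 373 minutes
Time used: 324 minutes
Remaining: 373 - 324 = 49 minutes
Percent used: 86.9%
Percent remaining: 13.1%

49


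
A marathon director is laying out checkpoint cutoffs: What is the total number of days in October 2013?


Month: October
Year: 2013
October is a 31-day month
Total: 31 days

31


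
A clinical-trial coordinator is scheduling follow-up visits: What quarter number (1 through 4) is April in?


Month: April (month 4)
Q1: January-March (months 1-3)
Q2: April-June (months 4-6)
Q3: July-September (months 7-9)
Q4: October-December (months 10-12)
Month 4 falls in Q2

2


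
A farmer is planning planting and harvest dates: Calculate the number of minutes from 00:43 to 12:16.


Start time: 00:43 = 43 minutes from midnight
End time: 12:16 = 736 minutes from midnight
Difference: 736 - 43 = 693 minutes
That is 11 hours and 33 minutes

693


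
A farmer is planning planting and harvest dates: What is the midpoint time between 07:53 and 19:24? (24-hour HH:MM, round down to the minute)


Start time: 07:53 = 473 minutes from midnight
End time: 19:24 = 1164 minutes from midnight
Sum: 473 + 1164 = 1637
Midpoint: 1637 / 2 = 818 minutes
Convert: 818 / 60 = 13 hours, 38 minutes
Result: 13:38

13:38


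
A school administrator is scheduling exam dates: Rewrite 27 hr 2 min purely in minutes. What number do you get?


Hours: 27
Extra minutes: 2
Minutes per hour: 60
Hours to minutes: 27 x 60 = 1620
Total: 1620 + 2 = 1622

1622


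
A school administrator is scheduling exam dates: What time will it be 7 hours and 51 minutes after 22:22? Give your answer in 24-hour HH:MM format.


Start time: 22:22
Adding: 7 hours 51 minutes
Minutes: 22 + 51 = 73
Minute overflow: 73 >= 60, so carry 1 hour, minutes = 13
Hours: 22 + 7 + 1 = 30
Hour wraparound: 30 mod 24 = 6
Result: 06:13

06:13


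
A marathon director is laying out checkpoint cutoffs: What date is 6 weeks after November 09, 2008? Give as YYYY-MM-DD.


Start: 2008-11-09
Weeks to add: 6
Convert to days: 6 x 7 = 42 days
Add 42 days to 2008-11-09
Result: 2008-12-21

2008-12-21


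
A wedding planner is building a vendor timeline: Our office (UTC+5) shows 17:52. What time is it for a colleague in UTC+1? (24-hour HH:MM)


Local time: 17:52 at UTC+5 (offset 5h)
Target zone: UTC+1 (offset 1h)
Difference: 1 - (5) = -4 hours
Calculation: 17 + (-4) = 13
Result: 13:52

13:52


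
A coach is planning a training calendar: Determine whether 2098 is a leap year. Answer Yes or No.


Year: 2098
Divisible by 4? 2098 / 4 = 524.5 -> No
Not divisible by 4, so NOT a leap year

No


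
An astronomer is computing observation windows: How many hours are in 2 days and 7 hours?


Days: 2
Extra hours: 7
Hours per day: 24
Days to hours: 2 x 24 = 48
Total: 48 + 7 = 55

55


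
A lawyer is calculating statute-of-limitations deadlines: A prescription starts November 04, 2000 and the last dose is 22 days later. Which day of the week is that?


Start: 2000-11-04 (Saturday)
Step 1 - find target date: add 22 days
  2000-11-04 + 22 days = 2000-11-26
Step 2 - day of week:
  22 mod 7 = 1
  Saturday + 1 days -> Sunday
Result: Sunday (2000-11-26)

Sunday


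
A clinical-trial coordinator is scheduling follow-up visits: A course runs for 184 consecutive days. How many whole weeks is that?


Total days: 184
Days per week: 7
Division: 184 / 7 = 26 remainder 2
Complete weeks: 26
Remaining days: 2

26


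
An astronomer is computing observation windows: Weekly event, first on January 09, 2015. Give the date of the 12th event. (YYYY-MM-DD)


First occurrence: 2015-01-09 (occurrence 1)
Each occurrence is 7 days after the previous.
Occurrence 12 is 11 weeks after the first.
11 weeks = 77 days
2015-01-09 + 77 days = 2015-03-27

2015-03-27


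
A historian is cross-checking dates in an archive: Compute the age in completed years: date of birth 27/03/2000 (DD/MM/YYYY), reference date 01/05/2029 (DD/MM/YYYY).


Birth: 2000-03-27
Reference: 2029-05-01
Year difference: 2029 - 2000 = 29
Has birthday (03-27) occurred by 05-01? Yes
Age in full years: 29

29


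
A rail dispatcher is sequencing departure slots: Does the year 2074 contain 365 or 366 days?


Year: 2074
Check leap year rules:
Divisible by 4? No
2074 is not a leap year
Days: 365

365


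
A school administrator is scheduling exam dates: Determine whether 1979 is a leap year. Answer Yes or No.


Year: 1979
Divisible by 4? 1979 / 4 = 494.75 -> No
Not divisible by 4, so NOT a leap year

No
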